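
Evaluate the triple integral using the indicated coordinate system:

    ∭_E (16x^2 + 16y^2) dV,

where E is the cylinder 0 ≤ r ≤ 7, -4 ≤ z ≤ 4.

In cylindrical coordinates, x = r cos(θ), y = r sin(θ), z = z, and dV = r dr dθ dz.

The integrand becomes 16r^2, so

    ∭_E (16x^2 + 16y^2) dV = ∫_{0}^{2π} ∫_{0}^{7} ∫_{-4}^{4} (16r^2) · r dz dr dθ.

Inner (z): 128r^3.
Middle (r from 0 to 7): 76832.
Outer (θ): 153664π.

Therefore the triple integral equals 153664π.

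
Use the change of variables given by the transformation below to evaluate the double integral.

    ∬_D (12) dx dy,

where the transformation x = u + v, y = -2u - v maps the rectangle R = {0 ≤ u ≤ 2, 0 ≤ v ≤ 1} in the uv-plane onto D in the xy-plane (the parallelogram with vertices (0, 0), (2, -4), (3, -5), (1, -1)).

Compute the Jacobian determinant of (x, y) with respect to (u, v):

    ∂(x,y)/∂(u,v) = | 1  1 | = (1)(-1) - (1)(-2) = 1.
                   | -2  -1 |

Its absolute value is |J| = 1 (the area scaling factor).

Substituting x = u + v, y = -2u - v into the integrand,

    12 → 12,

so the integral becomes

    ∬_R (12) · |J| du dv = ∫_0^2 ∫_0^1 (12) dv du.

Inner (v): 12.
Outer (u): 24.

Therefore ∬_D (12) dx dy = 24.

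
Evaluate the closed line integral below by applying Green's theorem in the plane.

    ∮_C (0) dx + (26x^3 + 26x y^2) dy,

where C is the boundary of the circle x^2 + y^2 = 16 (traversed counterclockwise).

Green's theorem converts the closed line integral into a double integral over the enclosed region D:

    ∮_C P dx + Q dy = ∬_D (∂Q/∂x - ∂P/∂y) dA.

Here P = 0, Q = 26x^3 + 26x y^2, so

    ∂Q/∂x = 78x^2 + 26y^2,    ∂P/∂y = 0,
    ∂Q/∂x - ∂P/∂y = 78x^2 + 26y^2.

D is the region x^2 + y^2 ≤ 16. Evaluating the double integral:

In polar coordinates (x = r cos θ, y = r sin θ, dA = r dr dθ) the integrand becomes 26r^2(cos(2θ) + 2), so

    ∬_D (78x^2 + 26y^2) dA = ∫_0^{2π} ∫_0^{4} (26r^2(cos(2θ) + 2)) · r dr dθ.

Inner (r from 0 to 4): 1664cos(2θ) + 3328.
Outer (θ from 0 to 2π): 6656π.

Therefore ∮_C P dx + Q dy = 6656π.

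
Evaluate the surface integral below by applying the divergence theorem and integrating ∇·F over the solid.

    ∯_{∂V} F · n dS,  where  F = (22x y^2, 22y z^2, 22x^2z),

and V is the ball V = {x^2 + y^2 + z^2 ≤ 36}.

By the divergence theorem,

    ∯_{∂V} F · n dS = ∭_V (∇ · F) dV.

Compute the divergence:
    ∇ · F = ∂F_x/∂x + ∂F_y/∂y + ∂F_z/∂z = 22y^2 + 22z^2 + 22x^2 = 22x^2 + 22y^2 + 22z^2.

In spherical coordinates, x = ρ sin(φ) cos(θ), y = ρ sin(φ) sin(θ), z = ρ cos(φ), dV = ρ^2 sin(φ) dρ dφ dθ, with 0 ≤ ρ ≤ 6, 0 ≤ φ ≤ π, 0 ≤ θ ≤ 2π.

The integrand, after substitution and multiplying by the volume element, becomes (22ρ^2) · ρ^2 sin(φ), so

    ∭_V (∇·F) dV = ∫_0^{2π} ∫_0^{π} ∫_0^{6} (22ρ^2) · ρ^2 sin(φ) dρ dφ dθ.

Inner (ρ from 0 to 6): 171072sin(φ)/5.
Middle (φ from 0 to π): 342144/5.
Outer (θ from 0 to 2π): 684288π/5.

Therefore ∯_{∂V} F · n dS = 684288π/5.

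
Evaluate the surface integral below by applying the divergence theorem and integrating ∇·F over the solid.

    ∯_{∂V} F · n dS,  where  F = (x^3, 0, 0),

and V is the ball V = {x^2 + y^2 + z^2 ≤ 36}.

By the divergence theorem,

    ∯_{∂V} F · n dS = ∭_V (∇ · F) dV.

Compute the divergence:
    ∇ · F = ∂F_x/∂x + ∂F_y/∂y + ∂F_z/∂z = 3x^2 + 0 + 0 = 3x^2.

In spherical coordinates, x = ρ sin(φ) cos(θ), y = ρ sin(φ) sin(θ), z = ρ cos(φ), dV = ρ^2 sin(φ) dρ dφ dθ, with 0 ≤ ρ ≤ 6, 0 ≤ φ ≤ π, 0 ≤ θ ≤ 2π.

The integrand, after substitution and multiplying by the volume element, becomes (3ρ^2sin(φ)^2cos(θ)^2) · ρ^2 sin(φ), so

    ∭_V (∇·F) dV = ∫_0^{2π} ∫_0^{π} ∫_0^{6} (3ρ^2sin(φ)^2cos(θ)^2) · ρ^2 sin(φ) dρ dφ dθ.

Inner (ρ from 0 to 6): 23328sin(φ)^3cos(θ)^2/5.
Middle (φ from 0 to π): 31104cos(θ)^2/5.
Outer (θ from 0 to 2π): 31104π/5.

Therefore ∯_{∂V} F · n dS = 31104π/5.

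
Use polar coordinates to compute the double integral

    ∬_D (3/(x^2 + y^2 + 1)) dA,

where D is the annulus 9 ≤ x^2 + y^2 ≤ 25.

The region D is 3 ≤ r ≤ 5, 0 ≤ θ ≤ 2π in polar coordinates, where x = r cos(θ), y = r sin(θ), and dA = r dr dθ.

Under the substitution, the integrand becomes 3/(r^2 + 1), so

    ∬_D (3/(x^2 + y^2 + 1)) dA = ∫_{0}^{2π} ∫_{3}^{5} (3/(r^2 + 1)) · r dr dθ.

Inner integral (in r): ∫_{3}^{5} (3/(r^2 + 1)) · r dr = log(13sqrt(65)/25).

Outer integral (in θ): ∫_{0}^{2π} (log(13sqrt(65)/25)) dθ = log((13sqrt(65)/25)^(2π)).

Therefore ∬_D (3/(x^2 + y^2 + 1)) dA = log((13sqrt(65)/25)^(2π)).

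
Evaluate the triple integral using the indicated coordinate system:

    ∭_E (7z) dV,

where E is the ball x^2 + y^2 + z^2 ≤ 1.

In spherical coordinates, x = ρ sin(φ) cos(θ), y = ρ sin(φ) sin(θ), z = ρ cos(φ), and dV = ρ^2 sin(φ) dρ dφ dθ.

The integrand becomes 7ρ cos(φ), so

    ∭_E (7z) dV = ∫_{0}^{2π} ∫_{0}^{π} ∫_{0}^{1} (7ρ cos(φ)) · ρ^2 sin(φ) dρ dφ dθ.

Inner (ρ): 7sin(2φ)/8.
Middle (φ): 0.
Outer (θ): 0.

Therefore the triple integral equals 0.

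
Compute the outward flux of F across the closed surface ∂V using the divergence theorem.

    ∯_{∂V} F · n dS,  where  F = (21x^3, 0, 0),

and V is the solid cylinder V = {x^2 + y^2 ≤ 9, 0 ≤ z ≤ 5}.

By the divergence theorem,

    ∯_{∂V} F · n dS = ∭_V (∇ · F) dV.

Compute the divergence:
    ∇ · F = ∂F_x/∂x + ∂F_y/∂y + ∂F_z/∂z = 63x^2 + 0 + 0 = 63x^2.

In cylindrical coordinates, x = r cos(θ), y = r sin(θ), z = z, dV = r dr dθ dz, with 0 ≤ r ≤ 3, 0 ≤ θ ≤ 2π, 0 ≤ z ≤ 5.

The integrand, after substitution and multiplying by the volume element, becomes (63r^2cos(θ)^2) · r, so

    ∭_V (∇·F) dV = ∫_0^{2π} ∫_0^{3} ∫_0^{5} (63r^2cos(θ)^2) · r dz dr dθ.

Inner (z from 0 to 5): 315r^3cos(θ)^2.
Middle (r from 0 to 3): 25515cos(θ)^2/4.
Outer (θ from 0 to 2π): 25515π/4.

Therefore ∯_{∂V} F · n dS = 25515π/4.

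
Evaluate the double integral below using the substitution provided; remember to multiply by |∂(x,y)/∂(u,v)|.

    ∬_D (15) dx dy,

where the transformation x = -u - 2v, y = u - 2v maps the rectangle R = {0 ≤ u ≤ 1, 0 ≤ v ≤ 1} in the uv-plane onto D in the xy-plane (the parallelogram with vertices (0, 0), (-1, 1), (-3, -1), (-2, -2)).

Compute the Jacobian determinant of (x, y) with respect to (u, v):

    ∂(x,y)/∂(u,v) = | -1  -2 | = (-1)(-2) - (-2)(1) = 4.
                   | 1  -2 |

Its absolute value is |J| = 4 (the area scaling factor).

Substituting x = -u - 2v, y = u - 2v into the integrand,

    15 → 15,

so the integral becomes

    ∬_R (15) · |J| du dv = ∫_0^1 ∫_0^1 (60) dv du.

Inner (v): 60.
Outer (u): 60.

Therefore ∬_D (15) dx dy = 60.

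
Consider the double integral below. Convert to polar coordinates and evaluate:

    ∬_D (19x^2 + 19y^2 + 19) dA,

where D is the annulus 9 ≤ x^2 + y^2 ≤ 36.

The region D is 3 ≤ r ≤ 6, 0 ≤ θ ≤ 2π in polar coordinates, where x = r cos(θ), y = r sin(θ), and dA = r dr dθ.

Under the substitution, the integrand becomes 19r^2 + 19, so

    ∬_D (19x^2 + 19y^2 + 19) dA = ∫_{0}^{2π} ∫_{3}^{6} (19r^2 + 19) · r dr dθ.

Inner integral (in r): ∫_{3}^{6} (19r^2 + 19) · r dr = 24111/4.

Outer integral (in θ): ∫_{0}^{2π} (24111/4) dθ = 24111π/2.

Therefore ∬_D (19x^2 + 19y^2 + 19) dA = 24111π/2.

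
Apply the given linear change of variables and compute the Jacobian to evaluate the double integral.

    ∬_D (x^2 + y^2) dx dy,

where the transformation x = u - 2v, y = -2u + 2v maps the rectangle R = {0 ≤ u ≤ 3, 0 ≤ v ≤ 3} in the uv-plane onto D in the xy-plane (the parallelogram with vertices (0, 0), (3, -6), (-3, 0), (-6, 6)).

Compute the Jacobian determinant of (x, y) with respect to (u, v):

    ∂(x,y)/∂(u,v) = | 1  -2 | = (1)(2) - (-2)(-2) = -2.
                   | -2  2 |

Its absolute value is |J| = 2 (the area scaling factor).

Substituting x = u - 2v, y = -2u + 2v into the integrand,

    x^2 + y^2 → 5u^2 - 12u v + 8v^2,

so the integral becomes

    ∬_R (5u^2 - 12u v + 8v^2) · |J| du dv = ∫_0^3 ∫_0^3 (10u^2 - 24u v + 16v^2) dv du.

Inner (v): 30u^2 - 108u + 144.
Outer (u): 216.

Therefore ∬_D (x^2 + y^2) dx dy = 216.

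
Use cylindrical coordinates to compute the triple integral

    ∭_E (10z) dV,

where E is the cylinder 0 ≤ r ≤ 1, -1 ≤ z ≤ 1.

In cylindrical coordinates, x = r cos(θ), y = r sin(θ), z = z, and dV = r dr dθ dz.

The integrand becomes 10z, so

    ∭_E (10z) dV = ∫_{0}^{2π} ∫_{0}^{1} ∫_{-1}^{1} (10z) · r dz dr dθ.

Inner (z): 0.
Middle (r from 0 to 1): 0.
Outer (θ): 0.

Therefore the triple integral equals 0.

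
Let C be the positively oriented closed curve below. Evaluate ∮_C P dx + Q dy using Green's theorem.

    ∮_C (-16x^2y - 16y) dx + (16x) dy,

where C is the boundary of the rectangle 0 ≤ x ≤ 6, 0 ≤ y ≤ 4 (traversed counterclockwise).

Green's theorem converts the closed line integral into a double integral over the enclosed region D:

    ∮_C P dx + Q dy = ∬_D (∂Q/∂x - ∂P/∂y) dA.

Here P = -16x^2y - 16y, Q = 16x, so

    ∂Q/∂x = 16,    ∂P/∂y = -16x^2 - 16,
    ∂Q/∂x - ∂P/∂y = 16x^2 + 32.

D is the region 0 ≤ x ≤ 6, 0 ≤ y ≤ 4. Evaluating the double integral:

    ∬_D (16x^2 + 32) dA = ∫_0^{6} ∫_0^{4} (16x^2 + 32) dy dx.

Inner (y from 0 to 4): 64x^2 + 128.
Outer (x from 0 to 6): 5376.

Therefore ∮_C P dx + Q dy = 5376.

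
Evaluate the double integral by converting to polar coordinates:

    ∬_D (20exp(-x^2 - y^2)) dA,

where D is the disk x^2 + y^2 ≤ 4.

The region D is 0 ≤ r ≤ 2, 0 ≤ θ ≤ 2π in polar coordinates, where x = r cos(θ), y = r sin(θ), and dA = r dr dθ.

Under the substitution, the integrand becomes 20exp(-r^2), so

    ∬_D (20exp(-x^2 - y^2)) dA = ∫_{0}^{2π} ∫_{0}^{2} (20exp(-r^2)) · r dr dθ.

Inner integral (in r): ∫_{0}^{2} (20exp(-r^2)) · r dr = 10 - 10exp(-4).

Outer integral (in θ): ∫_{0}^{2π} (10 - 10exp(-4)) dθ = -20π exp(-4) + 20π.

Therefore ∬_D (20exp(-x^2 - y^2)) dA = -20π exp(-4) + 20π.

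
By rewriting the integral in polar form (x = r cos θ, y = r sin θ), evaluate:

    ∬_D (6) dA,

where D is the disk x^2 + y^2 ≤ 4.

The region D is 0 ≤ r ≤ 2, 0 ≤ θ ≤ 2π in polar coordinates, where x = r cos(θ), y = r sin(θ), and dA = r dr dθ.

Under the substitution, the integrand becomes 6, so

    ∬_D (6) dA = ∫_{0}^{2π} ∫_{0}^{2} (6) · r dr dθ.

Inner integral (in r): ∫_{0}^{2} (6) · r dr = 12.

Outer integral (in θ): ∫_{0}^{2π} (12) dθ = 24π.

Therefore ∬_D (6) dA = 24π.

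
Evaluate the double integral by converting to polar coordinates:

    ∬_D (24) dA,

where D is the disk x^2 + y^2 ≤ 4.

The region D is 0 ≤ r ≤ 2, 0 ≤ θ ≤ 2π in polar coordinates, where x = r cos(θ), y = r sin(θ), and dA = r dr dθ.

Under the substitution, the integrand becomes 24, so

    ∬_D (24) dA = ∫_{0}^{2π} ∫_{0}^{2} (24) · r dr dθ.

Inner integral (in r): ∫_{0}^{2} (24) · r dr = 48.

Outer integral (in θ): ∫_{0}^{2π} (48) dθ = 96π.

Therefore ∬_D (24) dA = 96π.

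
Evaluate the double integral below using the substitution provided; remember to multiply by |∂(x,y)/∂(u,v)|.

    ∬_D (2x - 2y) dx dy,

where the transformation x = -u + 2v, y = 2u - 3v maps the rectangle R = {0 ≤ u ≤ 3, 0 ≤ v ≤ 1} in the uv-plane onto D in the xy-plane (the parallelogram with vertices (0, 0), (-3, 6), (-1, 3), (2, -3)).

Compute the Jacobian determinant of (x, y) with respect to (u, v):

    ∂(x,y)/∂(u,v) = | -1  2 | = (-1)(-3) - (2)(2) = -1.
                   | 2  -3 |

Its absolute value is |J| = 1 (the area scaling factor).

Substituting x = -u + 2v, y = 2u - 3v into the integrand,

    2x - 2y → -6u + 10v,

so the integral becomes

    ∬_R (-6u + 10v) · |J| du dv = ∫_0^3 ∫_0^1 (-6u + 10v) dv du.

Inner (v): 5 - 6u.
Outer (u): -12.

Therefore ∬_D (2x - 2y) dx dy = -12.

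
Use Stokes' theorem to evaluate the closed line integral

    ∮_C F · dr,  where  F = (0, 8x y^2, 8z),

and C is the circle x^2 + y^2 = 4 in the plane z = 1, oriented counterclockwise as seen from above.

Let S be the flat disk x^2 + y^2 ≤ 4 in the plane z = 1, with upward unit normal n̂ = ẑ. By Stokes' theorem,

    ∮_C F · dr = ∬_S (∇ × F) · n̂ dS = ∬_D (curl F)_z dA,

where D is the disk x^2 + y^2 ≤ 4.

Compute the curl of F = (0, 8x y^2, 8z):
    (∇ × F)_x = ∂F_z/∂y - ∂F_y/∂z = 0,
    (∇ × F)_y = ∂F_x/∂z - ∂F_z/∂x = 0,
    (∇ × F)_z = ∂F_y/∂x - ∂F_x/∂y = 8y^2.

On z = 1, (curl F)_z = 8y^2.

Convert to polar (x = r cos θ, y = r sin θ, dA = r dr dθ); the integrand becomes 8r^2sin(θ)^2, so

    ∬_D (curl F)_z dA = ∫_0^{2π} ∫_0^{2} (8r^2sin(θ)^2) · r dr dθ.

Inner (r from 0 to 2): 32sin(θ)^2.
Outer (θ from 0 to 2π): 32π.

Therefore ∮_C F · dr = 32π.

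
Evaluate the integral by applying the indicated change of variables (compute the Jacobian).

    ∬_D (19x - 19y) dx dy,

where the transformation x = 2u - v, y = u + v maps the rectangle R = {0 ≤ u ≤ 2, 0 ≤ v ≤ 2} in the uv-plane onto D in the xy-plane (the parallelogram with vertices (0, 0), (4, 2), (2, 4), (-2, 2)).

Compute the Jacobian determinant of (x, y) with respect to (u, v):

    ∂(x,y)/∂(u,v) = | 2  -1 | = (2)(1) - (-1)(1) = 3.
                   | 1  1 |

Its absolute value is |J| = 3 (the area scaling factor).

Substituting x = 2u - v, y = u + v into the integrand,

    19x - 19y → 19u - 38v,

so the integral becomes

    ∬_R (19u - 38v) · |J| du dv = ∫_0^2 ∫_0^2 (57u - 114v) dv du.

Inner (v): 114u - 228.
Outer (u): -228.

Therefore ∬_D (19x - 19y) dx dy = -228.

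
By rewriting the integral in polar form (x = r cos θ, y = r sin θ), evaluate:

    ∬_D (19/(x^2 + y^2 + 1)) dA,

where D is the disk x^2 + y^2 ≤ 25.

The region D is 0 ≤ r ≤ 5, 0 ≤ θ ≤ 2π in polar coordinates, where x = r cos(θ), y = r sin(θ), and dA = r dr dθ.

Under the substitution, the integrand becomes 19/(r^2 + 1), so

    ∬_D (19/(x^2 + y^2 + 1)) dA = ∫_{0}^{2π} ∫_{0}^{5} (19/(r^2 + 1)) · r dr dθ.

Inner integral (in r): ∫_{0}^{5} (19/(r^2 + 1)) · r dr = 19log(26)/2.

Outer integral (in θ): ∫_{0}^{2π} (19log(26)/2) dθ = 19π log(26).

Therefore ∬_D (19/(x^2 + y^2 + 1)) dA = 19π log(26).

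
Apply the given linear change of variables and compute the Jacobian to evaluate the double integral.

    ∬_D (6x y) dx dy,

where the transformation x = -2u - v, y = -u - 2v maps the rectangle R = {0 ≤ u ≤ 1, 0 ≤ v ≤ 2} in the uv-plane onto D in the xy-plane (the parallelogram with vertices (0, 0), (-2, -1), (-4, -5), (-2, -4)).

Compute the Jacobian determinant of (x, y) with respect to (u, v):

    ∂(x,y)/∂(u,v) = | -2  -1 | = (-2)(-2) - (-1)(-1) = 3.
                   | -1  -2 |

Its absolute value is |J| = 3 (the area scaling factor).

Substituting x = -2u - v, y = -u - 2v into the integrand,

    6x y → 12u^2 + 30u v + 12v^2,

so the integral becomes

    ∬_R (12u^2 + 30u v + 12v^2) · |J| du dv = ∫_0^1 ∫_0^2 (36u^2 + 90u v + 36v^2) dv du.

Inner (v): 72u^2 + 180u + 96.
Outer (u): 210.

Therefore ∬_D (6x y) dx dy = 210.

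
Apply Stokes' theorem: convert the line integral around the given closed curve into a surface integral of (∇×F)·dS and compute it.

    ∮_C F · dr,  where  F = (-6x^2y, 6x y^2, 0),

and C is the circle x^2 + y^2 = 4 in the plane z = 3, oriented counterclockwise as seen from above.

Let S be the flat disk x^2 + y^2 ≤ 4 in the plane z = 3, with upward unit normal n̂ = ẑ. By Stokes' theorem,

    ∮_C F · dr = ∬_S (∇ × F) · n̂ dS = ∬_D (curl F)_z dA,

where D is the disk x^2 + y^2 ≤ 4.

Compute the curl of F = (-6x^2y, 6x y^2, 0):
    (∇ × F)_x = ∂F_z/∂y - ∂F_y/∂z = 0,
    (∇ × F)_y = ∂F_x/∂z - ∂F_z/∂x = 0,
    (∇ × F)_z = ∂F_y/∂x - ∂F_x/∂y = 6x^2 + 6y^2.

On z = 3, (curl F)_z = 6x^2 + 6y^2.

Convert to polar (x = r cos θ, y = r sin θ, dA = r dr dθ); the integrand becomes 6r^2, so

    ∬_D (curl F)_z dA = ∫_0^{2π} ∫_0^{2} (6r^2) · r dr dθ.

Inner (r from 0 to 2): 24.
Outer (θ from 0 to 2π): 48π.

Therefore ∮_C F · dr = 48π.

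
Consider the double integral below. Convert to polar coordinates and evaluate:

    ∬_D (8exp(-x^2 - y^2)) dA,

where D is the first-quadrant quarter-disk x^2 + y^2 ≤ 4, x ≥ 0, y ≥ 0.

The region D is 0 ≤ r ≤ 2, 0 ≤ θ ≤ π/2 in polar coordinates, where x = r cos(θ), y = r sin(θ), and dA = r dr dθ.

Under the substitution, the integrand becomes 8exp(-r^2), so

    ∬_D (8exp(-x^2 - y^2)) dA = ∫_{0}^{π/2} ∫_{0}^{2} (8exp(-r^2)) · r dr dθ.

Inner integral (in r): ∫_{0}^{2} (8exp(-r^2)) · r dr = 4 - 4exp(-4).

Outer integral (in θ): ∫_{0}^{π/2} (4 - 4exp(-4)) dθ = -2π exp(-4) + 2π.

Therefore ∬_D (8exp(-x^2 - y^2)) dA = -2π exp(-4) + 2π.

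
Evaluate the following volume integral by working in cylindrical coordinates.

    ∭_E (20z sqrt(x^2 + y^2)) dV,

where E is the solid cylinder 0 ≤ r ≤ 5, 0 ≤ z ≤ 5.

In cylindrical coordinates, x = r cos(θ), y = r sin(θ), z = z, and dV = r dr dθ dz.

The integrand becomes 20r z, so

    ∭_E (20z sqrt(x^2 + y^2)) dV = ∫_{0}^{2π} ∫_{0}^{5} ∫_{0}^{5} (20r z) · r dz dr dθ.

Inner (z): 250r^2.
Middle (r from 0 to 5): 31250/3.
Outer (θ): 62500π/3.

Therefore the triple integral equals 62500π/3.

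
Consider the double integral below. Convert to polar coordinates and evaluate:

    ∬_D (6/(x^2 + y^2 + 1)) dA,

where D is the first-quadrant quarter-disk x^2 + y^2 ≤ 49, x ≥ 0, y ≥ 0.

The region D is 0 ≤ r ≤ 7, 0 ≤ θ ≤ π/2 in polar coordinates, where x = r cos(θ), y = r sin(θ), and dA = r dr dθ.

Under the substitution, the integrand becomes 6/(r^2 + 1), so

    ∬_D (6/(x^2 + y^2 + 1)) dA = ∫_{0}^{π/2} ∫_{0}^{7} (6/(r^2 + 1)) · r dr dθ.

Inner integral (in r): ∫_{0}^{7} (6/(r^2 + 1)) · r dr = log(125000).

Outer integral (in θ): ∫_{0}^{π/2} (log(125000)) dθ = log(125000^(π/2)).

Therefore ∬_D (6/(x^2 + y^2 + 1)) dA = log(125000^(π/2)).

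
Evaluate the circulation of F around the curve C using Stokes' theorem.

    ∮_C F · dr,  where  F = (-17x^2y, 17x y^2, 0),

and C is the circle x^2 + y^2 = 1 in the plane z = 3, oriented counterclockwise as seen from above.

Let S be the flat disk x^2 + y^2 ≤ 1 in the plane z = 3, with upward unit normal n̂ = ẑ. By Stokes' theorem,

    ∮_C F · dr = ∬_S (∇ × F) · n̂ dS = ∬_D (curl F)_z dA,

where D is the disk x^2 + y^2 ≤ 1.

Compute the curl of F = (-17x^2y, 17x y^2, 0):
    (∇ × F)_x = ∂F_z/∂y - ∂F_y/∂z = 0,
    (∇ × F)_y = ∂F_x/∂z - ∂F_z/∂x = 0,
    (∇ × F)_z = ∂F_y/∂x - ∂F_x/∂y = 17x^2 + 17y^2.

On z = 3, (curl F)_z = 17x^2 + 17y^2.

Convert to polar (x = r cos θ, y = r sin θ, dA = r dr dθ); the integrand becomes 17r^2, so

    ∬_D (curl F)_z dA = ∫_0^{2π} ∫_0^{1} (17r^2) · r dr dθ.

Inner (r from 0 to 1): 17/4.
Outer (θ from 0 to 2π): 17π/2.

Therefore ∮_C F · dr = 17π/2.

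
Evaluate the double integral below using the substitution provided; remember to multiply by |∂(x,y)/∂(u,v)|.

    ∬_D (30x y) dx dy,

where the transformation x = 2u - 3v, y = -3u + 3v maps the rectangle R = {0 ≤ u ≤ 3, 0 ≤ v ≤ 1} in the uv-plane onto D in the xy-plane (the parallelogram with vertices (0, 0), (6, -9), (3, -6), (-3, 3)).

Compute the Jacobian determinant of (x, y) with respect to (u, v):

    ∂(x,y)/∂(u,v) = | 2  -3 | = (2)(3) - (-3)(-3) = -3.
                   | -3  3 |

Its absolute value is |J| = 3 (the area scaling factor).

Substituting x = 2u - 3v, y = -3u + 3v into the integrand,

    30x y → -180u^2 + 450u v - 270v^2,

so the integral becomes

    ∬_R (-180u^2 + 450u v - 270v^2) · |J| du dv = ∫_0^3 ∫_0^1 (-540u^2 + 1350u v - 810v^2) dv du.

Inner (v): -540u^2 + 675u - 270.
Outer (u): -5265/2.

Therefore ∬_D (30x y) dx dy = -5265/2.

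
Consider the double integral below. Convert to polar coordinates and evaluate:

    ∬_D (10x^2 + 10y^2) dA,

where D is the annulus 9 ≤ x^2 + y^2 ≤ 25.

The region D is 3 ≤ r ≤ 5, 0 ≤ θ ≤ 2π in polar coordinates, where x = r cos(θ), y = r sin(θ), and dA = r dr dθ.

Under the substitution, the integrand becomes 10r^2, so

    ∬_D (10x^2 + 10y^2) dA = ∫_{0}^{2π} ∫_{3}^{5} (10r^2) · r dr dθ.

Inner integral (in r): ∫_{3}^{5} (10r^2) · r dr = 1360.

Outer integral (in θ): ∫_{0}^{2π} (1360) dθ = 2720π.

Therefore ∬_D (10x^2 + 10y^2) dA = 2720π.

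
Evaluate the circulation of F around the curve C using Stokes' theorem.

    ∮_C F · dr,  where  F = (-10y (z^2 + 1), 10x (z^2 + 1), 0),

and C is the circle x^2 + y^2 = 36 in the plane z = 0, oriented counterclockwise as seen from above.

Let S be the flat disk x^2 + y^2 ≤ 36 in the plane z = 0, with upward unit normal n̂ = ẑ. By Stokes' theorem,

    ∮_C F · dr = ∬_S (∇ × F) · n̂ dS = ∬_D (curl F)_z dA,

where D is the disk x^2 + y^2 ≤ 36.

Compute the curl of F = (-10y (z^2 + 1), 10x (z^2 + 1), 0):
    (∇ × F)_x = ∂F_z/∂y - ∂F_y/∂z = -20x z,
    (∇ × F)_y = ∂F_x/∂z - ∂F_z/∂x = -20y z,
    (∇ × F)_z = ∂F_y/∂x - ∂F_x/∂y = 20z^2 + 20.

On z = 0, (curl F)_z = 20.

Convert to polar (x = r cos θ, y = r sin θ, dA = r dr dθ); the integrand becomes 20, so

    ∬_D (curl F)_z dA = ∫_0^{2π} ∫_0^{6} (20) · r dr dθ.

Inner (r from 0 to 6): 360.
Outer (θ from 0 to 2π): 720π.

Therefore ∮_C F · dr = 720π.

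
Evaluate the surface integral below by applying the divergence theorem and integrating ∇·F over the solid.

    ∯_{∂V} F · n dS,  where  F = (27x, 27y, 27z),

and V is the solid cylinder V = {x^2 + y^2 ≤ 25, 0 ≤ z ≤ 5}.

By the divergence theorem,

    ∯_{∂V} F · n dS = ∭_V (∇ · F) dV.

Compute the divergence:
    ∇ · F = ∂F_x/∂x + ∂F_y/∂y + ∂F_z/∂z = 27 + 27 + 27 = 81.

In cylindrical coordinates, x = r cos(θ), y = r sin(θ), z = z, dV = r dr dθ dz, with 0 ≤ r ≤ 5, 0 ≤ θ ≤ 2π, 0 ≤ z ≤ 5.

The integrand, after substitution and multiplying by the volume element, becomes (81) · r, so

    ∭_V (∇·F) dV = ∫_0^{2π} ∫_0^{5} ∫_0^{5} (81) · r dz dr dθ.

Inner (z from 0 to 5): 405r.
Middle (r from 0 to 5): 10125/2.
Outer (θ from 0 to 2π): 10125π.

Therefore ∯_{∂V} F · n dS = 10125π.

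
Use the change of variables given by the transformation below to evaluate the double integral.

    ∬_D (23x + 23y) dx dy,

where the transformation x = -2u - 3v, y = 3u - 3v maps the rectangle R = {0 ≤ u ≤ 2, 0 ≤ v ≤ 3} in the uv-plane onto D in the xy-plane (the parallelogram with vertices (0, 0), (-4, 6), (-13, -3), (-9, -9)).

Compute the Jacobian determinant of (x, y) with respect to (u, v):

    ∂(x,y)/∂(u,v) = | -2  -3 | = (-2)(-3) - (-3)(3) = 15.
                   | 3  -3 |

Its absolute value is |J| = 15 (the area scaling factor).

Substituting x = -2u - 3v, y = 3u - 3v into the integrand,

    23x + 23y → 23u - 138v,

so the integral becomes

    ∬_R (23u - 138v) · |J| du dv = ∫_0^2 ∫_0^3 (345u - 2070v) dv du.

Inner (v): 1035u - 9315.
Outer (u): -16560.

Therefore ∬_D (23x + 23y) dx dy = -16560.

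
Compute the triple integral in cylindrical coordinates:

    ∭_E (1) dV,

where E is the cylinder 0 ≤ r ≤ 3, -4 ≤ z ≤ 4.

In cylindrical coordinates, x = r cos(θ), y = r sin(θ), z = z, and dV = r dr dθ dz.

The integrand becomes 1, so

    ∭_E (1) dV = ∫_{0}^{2π} ∫_{0}^{3} ∫_{-4}^{4} (1) · r dz dr dθ.

Inner (z): 8r.
Middle (r from 0 to 3): 36.
Outer (θ): 72π.

Therefore the triple integral equals 72π.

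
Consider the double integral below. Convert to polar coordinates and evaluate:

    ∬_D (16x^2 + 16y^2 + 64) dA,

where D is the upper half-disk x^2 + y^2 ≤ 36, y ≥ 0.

The region D is 0 ≤ r ≤ 6, 0 ≤ θ ≤ π in polar coordinates, where x = r cos(θ), y = r sin(θ), and dA = r dr dθ.

Under the substitution, the integrand becomes 16r^2 + 64, so

    ∬_D (16x^2 + 16y^2 + 64) dA = ∫_{0}^{π} ∫_{0}^{6} (16r^2 + 64) · r dr dθ.

Inner integral (in r): ∫_{0}^{6} (16r^2 + 64) · r dr = 6336.

Outer integral (in θ): ∫_{0}^{π} (6336) dθ = 6336π.

Therefore ∬_D (16x^2 + 16y^2 + 64) dA = 6336π.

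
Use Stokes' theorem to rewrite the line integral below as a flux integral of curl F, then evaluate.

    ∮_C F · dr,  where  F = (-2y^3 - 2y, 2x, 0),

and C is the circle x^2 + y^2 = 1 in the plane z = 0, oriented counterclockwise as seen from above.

Let S be the flat disk x^2 + y^2 ≤ 1 in the plane z = 0, with upward unit normal n̂ = ẑ. By Stokes' theorem,

    ∮_C F · dr = ∬_S (∇ × F) · n̂ dS = ∬_D (curl F)_z dA,

where D is the disk x^2 + y^2 ≤ 1.

Compute the curl of F = (-2y^3 - 2y, 2x, 0):
    (∇ × F)_x = ∂F_z/∂y - ∂F_y/∂z = 0,
    (∇ × F)_y = ∂F_x/∂z - ∂F_z/∂x = 0,
    (∇ × F)_z = ∂F_y/∂x - ∂F_x/∂y = 6y^2 + 4.

On z = 0, (curl F)_z = 6y^2 + 4.

Convert to polar (x = r cos θ, y = r sin θ, dA = r dr dθ); the integrand becomes 6r^2sin(θ)^2 + 4, so

    ∬_D (curl F)_z dA = ∫_0^{2π} ∫_0^{1} (6r^2sin(θ)^2 + 4) · r dr dθ.

Inner (r from 0 to 1): 3sin(θ)^2/2 + 2.
Outer (θ from 0 to 2π): 11π/2.

Therefore ∮_C F · dr = 11π/2.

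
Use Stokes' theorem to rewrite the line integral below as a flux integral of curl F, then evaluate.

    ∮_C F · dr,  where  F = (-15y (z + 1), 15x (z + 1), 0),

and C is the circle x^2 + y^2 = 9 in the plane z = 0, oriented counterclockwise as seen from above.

Let S be the flat disk x^2 + y^2 ≤ 9 in the plane z = 0, with upward unit normal n̂ = ẑ. By Stokes' theorem,

    ∮_C F · dr = ∬_S (∇ × F) · n̂ dS = ∬_D (curl F)_z dA,

where D is the disk x^2 + y^2 ≤ 9.

Compute the curl of F = (-15y (z + 1), 15x (z + 1), 0):
    (∇ × F)_x = ∂F_z/∂y - ∂F_y/∂z = -15x,
    (∇ × F)_y = ∂F_x/∂z - ∂F_z/∂x = -15y,
    (∇ × F)_z = ∂F_y/∂x - ∂F_x/∂y = 30z + 30.

On z = 0, (curl F)_z = 30.

Convert to polar (x = r cos θ, y = r sin θ, dA = r dr dθ); the integrand becomes 30, so

    ∬_D (curl F)_z dA = ∫_0^{2π} ∫_0^{3} (30) · r dr dθ.

Inner (r from 0 to 3): 135.
Outer (θ from 0 to 2π): 270π.

Therefore ∮_C F · dr = 270π.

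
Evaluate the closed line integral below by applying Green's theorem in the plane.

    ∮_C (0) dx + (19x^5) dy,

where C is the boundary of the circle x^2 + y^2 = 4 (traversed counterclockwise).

Green's theorem converts the closed line integral into a double integral over the enclosed region D:

    ∮_C P dx + Q dy = ∬_D (∂Q/∂x - ∂P/∂y) dA.

Here P = 0, Q = 19x^5, so

    ∂Q/∂x = 95x^4,    ∂P/∂y = 0,
    ∂Q/∂x - ∂P/∂y = 95x^4.

D is the region x^2 + y^2 ≤ 4. Evaluating the double integral:

In polar coordinates (x = r cos θ, y = r sin θ, dA = r dr dθ) the integrand becomes 95r^4cos(θ)^4, so

    ∬_D (95x^4) dA = ∫_0^{2π} ∫_0^{2} (95r^4cos(θ)^4) · r dr dθ.

Inner (r from 0 to 2): 3040cos(θ)^4/3.
Outer (θ from 0 to 2π): 760π.

Therefore ∮_C P dx + Q dy = 760π.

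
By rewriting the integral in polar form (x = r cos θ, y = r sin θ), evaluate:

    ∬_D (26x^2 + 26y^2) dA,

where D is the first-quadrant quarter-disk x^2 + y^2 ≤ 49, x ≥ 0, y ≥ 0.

The region D is 0 ≤ r ≤ 7, 0 ≤ θ ≤ π/2 in polar coordinates, where x = r cos(θ), y = r sin(θ), and dA = r dr dθ.

Under the substitution, the integrand becomes 26r^2, so

    ∬_D (26x^2 + 26y^2) dA = ∫_{0}^{π/2} ∫_{0}^{7} (26r^2) · r dr dθ.

Inner integral (in r): ∫_{0}^{7} (26r^2) · r dr = 31213/2.

Outer integral (in θ): ∫_{0}^{π/2} (31213/2) dθ = 31213π/4.

Therefore ∬_D (26x^2 + 26y^2) dA = 31213π/4.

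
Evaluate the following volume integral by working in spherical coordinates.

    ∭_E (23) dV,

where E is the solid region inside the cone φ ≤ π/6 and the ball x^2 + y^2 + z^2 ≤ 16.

In spherical coordinates, x = ρ sin(φ) cos(θ), y = ρ sin(φ) sin(θ), z = ρ cos(φ), and dV = ρ^2 sin(φ) dρ dφ dθ.

The integrand becomes 23, so

    ∭_E (23) dV = ∫_{0}^{2π} ∫_{0}^{π/6} ∫_{0}^{4} (23) · ρ^2 sin(φ) dρ dφ dθ.

Inner (ρ): 1472sin(φ)/3.
Middle (φ): 1472/3 - 736sqrt(3)/3.
Outer (θ): 1472π (2 - sqrt(3))/3.

Therefore the triple integral equals 1472π (2 - sqrt(3))/3.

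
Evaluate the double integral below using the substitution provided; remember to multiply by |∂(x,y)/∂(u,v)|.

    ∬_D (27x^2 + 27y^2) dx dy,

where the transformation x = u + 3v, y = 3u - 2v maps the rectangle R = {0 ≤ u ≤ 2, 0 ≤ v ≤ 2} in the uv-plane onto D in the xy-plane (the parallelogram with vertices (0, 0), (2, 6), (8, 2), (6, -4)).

Compute the Jacobian determinant of (x, y) with respect to (u, v):

    ∂(x,y)/∂(u,v) = | 1  3 | = (1)(-2) - (3)(3) = -11.
                   | 3  -2 |

Its absolute value is |J| = 11 (the area scaling factor).

Substituting x = u + 3v, y = 3u - 2v into the integrand,

    27x^2 + 27y^2 → 270u^2 - 162u v + 351v^2,

so the integral becomes

    ∬_R (270u^2 - 162u v + 351v^2) · |J| du dv = ∫_0^2 ∫_0^2 (2970u^2 - 1782u v + 3861v^2) dv du.

Inner (v): 5940u^2 - 3564u + 10296.
Outer (u): 29304.

Therefore ∬_D (27x^2 + 27y^2) dx dy = 29304.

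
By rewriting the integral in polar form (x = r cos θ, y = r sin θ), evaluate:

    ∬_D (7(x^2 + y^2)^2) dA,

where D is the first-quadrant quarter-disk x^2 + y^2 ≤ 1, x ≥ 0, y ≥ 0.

The region D is 0 ≤ r ≤ 1, 0 ≤ θ ≤ π/2 in polar coordinates, where x = r cos(θ), y = r sin(θ), and dA = r dr dθ.

Under the substitution, the integrand becomes 7r^4, so

    ∬_D (7(x^2 + y^2)^2) dA = ∫_{0}^{π/2} ∫_{0}^{1} (7r^4) · r dr dθ.

Inner integral (in r): ∫_{0}^{1} (7r^4) · r dr = 7/6.

Outer integral (in θ): ∫_{0}^{π/2} (7/6) dθ = 7π/12.

Therefore ∬_D (7(x^2 + y^2)^2) dA = 7π/12.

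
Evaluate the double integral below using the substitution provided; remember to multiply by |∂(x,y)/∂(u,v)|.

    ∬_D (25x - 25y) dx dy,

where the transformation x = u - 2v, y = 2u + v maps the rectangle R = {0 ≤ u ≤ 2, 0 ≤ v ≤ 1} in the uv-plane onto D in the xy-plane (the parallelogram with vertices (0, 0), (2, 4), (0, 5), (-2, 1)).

Compute the Jacobian determinant of (x, y) with respect to (u, v):

    ∂(x,y)/∂(u,v) = | 1  -2 | = (1)(1) - (-2)(2) = 5.
                   | 2  1 |

Its absolute value is |J| = 5 (the area scaling factor).

Substituting x = u - 2v, y = 2u + v into the integrand,

    25x - 25y → -25u - 75v,

so the integral becomes

    ∬_R (-25u - 75v) · |J| du dv = ∫_0^2 ∫_0^1 (-125u - 375v) dv du.

Inner (v): -125u - 375/2.
Outer (u): -625.

Therefore ∬_D (25x - 25y) dx dy = -625.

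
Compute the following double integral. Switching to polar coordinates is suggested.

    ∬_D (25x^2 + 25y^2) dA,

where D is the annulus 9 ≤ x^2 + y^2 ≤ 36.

The region D is 3 ≤ r ≤ 6, 0 ≤ θ ≤ 2π in polar coordinates, where x = r cos(θ), y = r sin(θ), and dA = r dr dθ.

Under the substitution, the integrand becomes 25r^2, so

    ∬_D (25x^2 + 25y^2) dA = ∫_{0}^{2π} ∫_{3}^{6} (25r^2) · r dr dθ.

Inner integral (in r): ∫_{3}^{6} (25r^2) · r dr = 30375/4.

Outer integral (in θ): ∫_{0}^{2π} (30375/4) dθ = 30375π/2.

Therefore ∬_D (25x^2 + 25y^2) dA = 30375π/2.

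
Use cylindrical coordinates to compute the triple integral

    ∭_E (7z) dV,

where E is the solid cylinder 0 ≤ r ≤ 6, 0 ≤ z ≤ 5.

In cylindrical coordinates, x = r cos(θ), y = r sin(θ), z = z, and dV = r dr dθ dz.

The integrand becomes 7z, so

    ∭_E (7z) dV = ∫_{0}^{2π} ∫_{0}^{6} ∫_{0}^{5} (7z) · r dz dr dθ.

Inner (z): 175r/2.
Middle (r from 0 to 6): 1575.
Outer (θ): 3150π.

Therefore the triple integral equals 3150π.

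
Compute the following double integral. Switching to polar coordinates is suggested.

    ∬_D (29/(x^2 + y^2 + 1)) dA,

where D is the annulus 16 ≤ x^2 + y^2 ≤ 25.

The region D is 4 ≤ r ≤ 5, 0 ≤ θ ≤ 2π in polar coordinates, where x = r cos(θ), y = r sin(θ), and dA = r dr dθ.

Under the substitution, the integrand becomes 29/(r^2 + 1), so

    ∬_D (29/(x^2 + y^2 + 1)) dA = ∫_{0}^{2π} ∫_{4}^{5} (29/(r^2 + 1)) · r dr dθ.

Inner integral (in r): ∫_{4}^{5} (29/(r^2 + 1)) · r dr = log(64509974703297150976sqrt(442)/2862423051509815793).

Outer integral (in θ): ∫_{0}^{2π} (log(64509974703297150976sqrt(442)/2862423051509815793)) dθ = log((64509974703297150976sqrt(442)/2862423051509815793)^(2π)).

Therefore ∬_D (29/(x^2 + y^2 + 1)) dA = log((64509974703297150976sqrt(442)/2862423051509815793)^(2π)).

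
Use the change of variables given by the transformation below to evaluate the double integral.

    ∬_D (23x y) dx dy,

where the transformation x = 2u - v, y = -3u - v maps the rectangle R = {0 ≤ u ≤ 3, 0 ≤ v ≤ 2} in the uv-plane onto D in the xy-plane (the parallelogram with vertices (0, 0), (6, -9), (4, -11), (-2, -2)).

Compute the Jacobian determinant of (x, y) with respect to (u, v):

    ∂(x,y)/∂(u,v) = | 2  -1 | = (2)(-1) - (-1)(-3) = -5.
                   | -3  -1 |

Its absolute value is |J| = 5 (the area scaling factor).

Substituting x = 2u - v, y = -3u - v into the integrand,

    23x y → -138u^2 + 23u v + 23v^2,

so the integral becomes

    ∬_R (-138u^2 + 23u v + 23v^2) · |J| du dv = ∫_0^3 ∫_0^2 (-690u^2 + 115u v + 115v^2) dv du.

Inner (v): -1380u^2 + 230u + 920/3.
Outer (u): -10465.

Therefore ∬_D (23x y) dx dy = -10465.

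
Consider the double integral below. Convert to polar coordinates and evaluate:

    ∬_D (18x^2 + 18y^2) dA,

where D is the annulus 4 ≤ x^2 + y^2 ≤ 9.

The region D is 2 ≤ r ≤ 3, 0 ≤ θ ≤ 2π in polar coordinates, where x = r cos(θ), y = r sin(θ), and dA = r dr dθ.

Under the substitution, the integrand becomes 18r^2, so

    ∬_D (18x^2 + 18y^2) dA = ∫_{0}^{2π} ∫_{2}^{3} (18r^2) · r dr dθ.

Inner integral (in r): ∫_{2}^{3} (18r^2) · r dr = 585/2.

Outer integral (in θ): ∫_{0}^{2π} (585/2) dθ = 585π.

Therefore ∬_D (18x^2 + 18y^2) dA = 585π.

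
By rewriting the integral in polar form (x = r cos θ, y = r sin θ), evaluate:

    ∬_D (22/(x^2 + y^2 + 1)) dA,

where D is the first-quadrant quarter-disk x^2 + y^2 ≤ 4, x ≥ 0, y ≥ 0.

The region D is 0 ≤ r ≤ 2, 0 ≤ θ ≤ π/2 in polar coordinates, where x = r cos(θ), y = r sin(θ), and dA = r dr dθ.

Under the substitution, the integrand becomes 22/(r^2 + 1), so

    ∬_D (22/(x^2 + y^2 + 1)) dA = ∫_{0}^{π/2} ∫_{0}^{2} (22/(r^2 + 1)) · r dr dθ.

Inner integral (in r): ∫_{0}^{2} (22/(r^2 + 1)) · r dr = log(48828125).

Outer integral (in θ): ∫_{0}^{π/2} (log(48828125)) dθ = log(48828125^(π/2)).

Therefore ∬_D (22/(x^2 + y^2 + 1)) dA = log(48828125^(π/2)).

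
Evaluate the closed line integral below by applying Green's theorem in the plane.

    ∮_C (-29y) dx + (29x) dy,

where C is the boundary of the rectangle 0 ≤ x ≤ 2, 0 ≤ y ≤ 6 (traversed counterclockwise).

Green's theorem converts the closed line integral into a double integral over the enclosed region D:

    ∮_C P dx + Q dy = ∬_D (∂Q/∂x - ∂P/∂y) dA.

Here P = -29y, Q = 29x, so

    ∂Q/∂x = 29,    ∂P/∂y = -29,
    ∂Q/∂x - ∂P/∂y = 58.

D is the region 0 ≤ x ≤ 2, 0 ≤ y ≤ 6. Evaluating the double integral:

    ∬_D (58) dA = ∫_0^{2} ∫_0^{6} (58) dy dx.

Inner (y from 0 to 6): 348.
Outer (x from 0 to 2): 696.

Therefore ∮_C P dx + Q dy = 696.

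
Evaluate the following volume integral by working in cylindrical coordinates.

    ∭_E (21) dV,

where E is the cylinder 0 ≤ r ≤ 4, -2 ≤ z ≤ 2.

In cylindrical coordinates, x = r cos(θ), y = r sin(θ), z = z, and dV = r dr dθ dz.

The integrand becomes 21, so

    ∭_E (21) dV = ∫_{0}^{2π} ∫_{0}^{4} ∫_{-2}^{2} (21) · r dz dr dθ.

Inner (z): 84r.
Middle (r from 0 to 4): 672.
Outer (θ): 1344π.

Therefore the triple integral equals 1344π.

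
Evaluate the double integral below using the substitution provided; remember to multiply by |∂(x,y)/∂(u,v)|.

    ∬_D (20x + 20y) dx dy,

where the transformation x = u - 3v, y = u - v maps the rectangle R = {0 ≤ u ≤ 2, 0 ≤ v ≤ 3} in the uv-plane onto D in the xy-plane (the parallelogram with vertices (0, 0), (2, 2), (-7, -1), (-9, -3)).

Compute the Jacobian determinant of (x, y) with respect to (u, v):

    ∂(x,y)/∂(u,v) = | 1  -3 | = (1)(-1) - (-3)(1) = 2.
                   | 1  -1 |

Its absolute value is |J| = 2 (the area scaling factor).

Substituting x = u - 3v, y = u - v into the integrand,

    20x + 20y → 40u - 80v,

so the integral becomes

    ∬_R (40u - 80v) · |J| du dv = ∫_0^2 ∫_0^3 (80u - 160v) dv du.

Inner (v): 240u - 720.
Outer (u): -960.

Therefore ∬_D (20x + 20y) dx dy = -960.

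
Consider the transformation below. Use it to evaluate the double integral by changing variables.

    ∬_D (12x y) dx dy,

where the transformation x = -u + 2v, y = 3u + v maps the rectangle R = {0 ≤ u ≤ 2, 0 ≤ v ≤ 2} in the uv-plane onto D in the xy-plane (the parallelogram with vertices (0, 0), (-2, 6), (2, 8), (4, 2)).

Compute the Jacobian determinant of (x, y) with respect to (u, v):

    ∂(x,y)/∂(u,v) = | -1  2 | = (-1)(1) - (2)(3) = -7.
                   | 3  1 |

Its absolute value is |J| = 7 (the area scaling factor).

Substituting x = -u + 2v, y = 3u + v into the integrand,

    12x y → -36u^2 + 60u v + 24v^2,

so the integral becomes

    ∬_R (-36u^2 + 60u v + 24v^2) · |J| du dv = ∫_0^2 ∫_0^2 (-252u^2 + 420u v + 168v^2) dv du.

Inner (v): -504u^2 + 840u + 448.
Outer (u): 1232.

Therefore ∬_D (12x y) dx dy = 1232.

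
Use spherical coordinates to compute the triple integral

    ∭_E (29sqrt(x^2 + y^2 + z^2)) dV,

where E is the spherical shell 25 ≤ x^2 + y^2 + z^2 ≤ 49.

In spherical coordinates, x = ρ sin(φ) cos(θ), y = ρ sin(φ) sin(θ), z = ρ cos(φ), and dV = ρ^2 sin(φ) dρ dφ dθ.

The integrand becomes 29ρ, so

    ∭_E (29sqrt(x^2 + y^2 + z^2)) dV = ∫_{0}^{2π} ∫_{0}^{π} ∫_{5}^{7} (29ρ) · ρ^2 sin(φ) dρ dφ dθ.

Inner (ρ): 12876sin(φ).
Middle (φ): 25752.
Outer (θ): 51504π.

Therefore the triple integral equals 51504π.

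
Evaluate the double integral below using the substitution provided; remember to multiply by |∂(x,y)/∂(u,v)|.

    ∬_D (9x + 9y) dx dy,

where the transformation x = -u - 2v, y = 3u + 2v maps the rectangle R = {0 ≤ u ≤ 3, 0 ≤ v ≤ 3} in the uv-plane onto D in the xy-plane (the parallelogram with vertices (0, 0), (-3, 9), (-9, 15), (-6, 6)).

Compute the Jacobian determinant of (x, y) with respect to (u, v):

    ∂(x,y)/∂(u,v) = | -1  -2 | = (-1)(2) - (-2)(3) = 4.
                   | 3  2 |

Its absolute value is |J| = 4 (the area scaling factor).

Substituting x = -u - 2v, y = 3u + 2v into the integrand,

    9x + 9y → 18u,

so the integral becomes

    ∬_R (18u) · |J| du dv = ∫_0^3 ∫_0^3 (72u) dv du.

Inner (v): 216u.
Outer (u): 972.

Therefore ∬_D (9x + 9y) dx dy = 972.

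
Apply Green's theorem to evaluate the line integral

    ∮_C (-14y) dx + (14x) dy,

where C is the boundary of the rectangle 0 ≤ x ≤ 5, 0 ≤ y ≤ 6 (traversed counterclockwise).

Green's theorem converts the closed line integral into a double integral over the enclosed region D:

    ∮_C P dx + Q dy = ∬_D (∂Q/∂x - ∂P/∂y) dA.

Here P = -14y, Q = 14x, so

    ∂Q/∂x = 14,    ∂P/∂y = -14,
    ∂Q/∂x - ∂P/∂y = 28.

D is the region 0 ≤ x ≤ 5, 0 ≤ y ≤ 6. Evaluating the double integral:

    ∬_D (28) dA = ∫_0^{5} ∫_0^{6} (28) dy dx.

Inner (y from 0 to 6): 168.
Outer (x from 0 to 5): 840.

Therefore ∮_C P dx + Q dy = 840.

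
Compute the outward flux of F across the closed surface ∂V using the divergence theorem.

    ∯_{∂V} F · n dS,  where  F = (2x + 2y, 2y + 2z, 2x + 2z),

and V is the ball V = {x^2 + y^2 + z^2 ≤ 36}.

By the divergence theorem,

    ∯_{∂V} F · n dS = ∭_V (∇ · F) dV.

Compute the divergence:
    ∇ · F = ∂F_x/∂x + ∂F_y/∂y + ∂F_z/∂z = 2 + 2 + 2 = 6.

In spherical coordinates, x = ρ sin(φ) cos(θ), y = ρ sin(φ) sin(θ), z = ρ cos(φ), dV = ρ^2 sin(φ) dρ dφ dθ, with 0 ≤ ρ ≤ 6, 0 ≤ φ ≤ π, 0 ≤ θ ≤ 2π.

The integrand, after substitution and multiplying by the volume element, becomes (6) · ρ^2 sin(φ), so

    ∭_V (∇·F) dV = ∫_0^{2π} ∫_0^{π} ∫_0^{6} (6) · ρ^2 sin(φ) dρ dφ dθ.

Inner (ρ from 0 to 6): 432sin(φ).
Middle (φ from 0 to π): 864.
Outer (θ from 0 to 2π): 1728π.

Therefore ∯_{∂V} F · n dS = 1728π.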